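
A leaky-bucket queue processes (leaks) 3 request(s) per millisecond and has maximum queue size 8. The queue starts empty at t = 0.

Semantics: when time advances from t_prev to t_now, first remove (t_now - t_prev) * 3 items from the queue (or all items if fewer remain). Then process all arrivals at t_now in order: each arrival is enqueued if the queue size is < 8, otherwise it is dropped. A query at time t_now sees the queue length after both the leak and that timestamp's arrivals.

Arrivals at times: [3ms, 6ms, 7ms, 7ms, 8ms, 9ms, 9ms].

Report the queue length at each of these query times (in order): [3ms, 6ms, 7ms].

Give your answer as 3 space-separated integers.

Answer: 1 1 2

Derivation:
Queue lengths at query times:
  query t=3ms: backlog = 1
  query t=6ms: backlog = 1
  query t=7ms: backlog = 2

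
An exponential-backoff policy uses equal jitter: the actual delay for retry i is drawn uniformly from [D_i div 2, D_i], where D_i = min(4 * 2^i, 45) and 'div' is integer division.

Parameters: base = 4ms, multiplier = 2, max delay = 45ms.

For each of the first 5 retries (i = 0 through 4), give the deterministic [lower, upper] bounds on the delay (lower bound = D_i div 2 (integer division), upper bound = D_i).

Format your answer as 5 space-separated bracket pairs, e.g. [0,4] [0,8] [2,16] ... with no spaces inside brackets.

Answer: [2,4] [4,8] [8,16] [16,32] [22,45]

Derivation:
Computing bounds per retry:
  i=0: D_i=min(4*2^0,45)=4, bounds=[2,4]
  i=1: D_i=min(4*2^1,45)=8, bounds=[4,8]
  i=2: D_i=min(4*2^2,45)=16, bounds=[8,16]
  i=3: D_i=min(4*2^3,45)=32, bounds=[16,32]
  i=4: D_i=min(4*2^4,45)=45, bounds=[22,45]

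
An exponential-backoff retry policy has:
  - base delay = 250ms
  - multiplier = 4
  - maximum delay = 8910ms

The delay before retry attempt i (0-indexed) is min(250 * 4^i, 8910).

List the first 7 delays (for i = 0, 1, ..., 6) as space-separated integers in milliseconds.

Computing each delay:
  i=0: min(250*4^0, 8910) = 250
  i=1: min(250*4^1, 8910) = 1000
  i=2: min(250*4^2, 8910) = 4000
  i=3: min(250*4^3, 8910) = 8910
  i=4: min(250*4^4, 8910) = 8910
  i=5: min(250*4^5, 8910) = 8910
  i=6: min(250*4^6, 8910) = 8910

Answer: 250 1000 4000 8910 8910 8910 8910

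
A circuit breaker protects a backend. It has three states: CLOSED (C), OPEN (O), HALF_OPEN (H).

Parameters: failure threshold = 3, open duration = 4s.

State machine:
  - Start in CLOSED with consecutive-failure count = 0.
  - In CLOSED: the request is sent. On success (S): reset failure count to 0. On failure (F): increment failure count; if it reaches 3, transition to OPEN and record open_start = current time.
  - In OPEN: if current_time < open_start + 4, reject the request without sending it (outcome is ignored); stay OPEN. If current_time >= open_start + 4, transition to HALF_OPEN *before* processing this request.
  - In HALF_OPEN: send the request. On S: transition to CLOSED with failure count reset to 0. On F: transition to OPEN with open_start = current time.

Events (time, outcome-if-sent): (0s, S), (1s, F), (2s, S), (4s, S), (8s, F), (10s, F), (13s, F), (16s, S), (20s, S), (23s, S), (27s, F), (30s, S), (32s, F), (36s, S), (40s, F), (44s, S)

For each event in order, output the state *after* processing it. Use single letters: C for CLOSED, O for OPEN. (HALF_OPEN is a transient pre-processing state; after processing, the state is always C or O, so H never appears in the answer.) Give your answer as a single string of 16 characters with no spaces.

Answer: CCCCCCOOCCCCCCCC

Derivation:
State after each event:
  event#1 t=0s outcome=S: state=CLOSED
  event#2 t=1s outcome=F: state=CLOSED
  event#3 t=2s outcome=S: state=CLOSED
  event#4 t=4s outcome=S: state=CLOSED
  event#5 t=8s outcome=F: state=CLOSED
  event#6 t=10s outcome=F: state=CLOSED
  event#7 t=13s outcome=F: state=OPEN
  event#8 t=16s outcome=S: state=OPEN
  event#9 t=20s outcome=S: state=CLOSED
  event#10 t=23s outcome=S: state=CLOSED
  event#11 t=27s outcome=F: state=CLOSED
  event#12 t=30s outcome=S: state=CLOSED
  event#13 t=32s outcome=F: state=CLOSED
  event#14 t=36s outcome=S: state=CLOSED
  event#15 t=40s outcome=F: state=CLOSED
  event#16 t=44s outcome=S: state=CLOSED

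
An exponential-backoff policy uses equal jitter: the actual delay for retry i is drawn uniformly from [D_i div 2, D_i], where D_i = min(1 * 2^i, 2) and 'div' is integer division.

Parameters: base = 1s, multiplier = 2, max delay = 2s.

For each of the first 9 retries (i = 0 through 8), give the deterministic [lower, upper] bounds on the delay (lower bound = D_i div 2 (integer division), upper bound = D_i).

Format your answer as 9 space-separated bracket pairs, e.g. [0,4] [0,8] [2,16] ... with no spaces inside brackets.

Answer: [0,1] [1,2] [1,2] [1,2] [1,2] [1,2] [1,2] [1,2] [1,2]

Derivation:
Computing bounds per retry:
  i=0: D_i=min(1*2^0,2)=1, bounds=[0,1]
  i=1: D_i=min(1*2^1,2)=2, bounds=[1,2]
  i=2: D_i=min(1*2^2,2)=2, bounds=[1,2]
  i=3: D_i=min(1*2^3,2)=2, bounds=[1,2]
  i=4: D_i=min(1*2^4,2)=2, bounds=[1,2]
  i=5: D_i=min(1*2^5,2)=2, bounds=[1,2]
  i=6: D_i=min(1*2^6,2)=2, bounds=[1,2]
  i=7: D_i=min(1*2^7,2)=2, bounds=[1,2]
  i=8: D_i=min(1*2^8,2)=2, bounds=[1,2]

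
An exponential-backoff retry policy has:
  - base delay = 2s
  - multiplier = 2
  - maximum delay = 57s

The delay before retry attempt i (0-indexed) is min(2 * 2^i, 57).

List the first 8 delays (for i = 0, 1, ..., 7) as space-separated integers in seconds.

Answer: 2 4 8 16 32 57 57 57

Derivation:
Computing each delay:
  i=0: min(2*2^0, 57) = 2
  i=1: min(2*2^1, 57) = 4
  i=2: min(2*2^2, 57) = 8
  i=3: min(2*2^3, 57) = 16
  i=4: min(2*2^4, 57) = 32
  i=5: min(2*2^5, 57) = 57
  i=6: min(2*2^6, 57) = 57
  i=7: min(2*2^7, 57) = 57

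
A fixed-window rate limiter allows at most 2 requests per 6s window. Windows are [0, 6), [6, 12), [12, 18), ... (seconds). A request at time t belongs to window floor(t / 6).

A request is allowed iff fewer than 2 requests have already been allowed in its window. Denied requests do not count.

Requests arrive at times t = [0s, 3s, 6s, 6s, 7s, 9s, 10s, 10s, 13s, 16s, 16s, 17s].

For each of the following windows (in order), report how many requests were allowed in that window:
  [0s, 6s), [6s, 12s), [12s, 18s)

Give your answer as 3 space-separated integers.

Answer: 2 2 2

Derivation:
Processing requests:
  req#1 t=0s (window 0): ALLOW
  req#2 t=3s (window 0): ALLOW
  req#3 t=6s (window 1): ALLOW
  req#4 t=6s (window 1): ALLOW
  req#5 t=7s (window 1): DENY
  req#6 t=9s (window 1): DENY
  req#7 t=10s (window 1): DENY
  req#8 t=10s (window 1): DENY
  req#9 t=13s (window 2): ALLOW
  req#10 t=16s (window 2): ALLOW
  req#11 t=16s (window 2): DENY
  req#12 t=17s (window 2): DENY

Allowed counts by window: 2 2 2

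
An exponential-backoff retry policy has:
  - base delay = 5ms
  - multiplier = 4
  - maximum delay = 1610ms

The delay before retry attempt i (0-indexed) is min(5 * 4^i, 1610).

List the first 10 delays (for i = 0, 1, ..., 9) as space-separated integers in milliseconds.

Computing each delay:
  i=0: min(5*4^0, 1610) = 5
  i=1: min(5*4^1, 1610) = 20
  i=2: min(5*4^2, 1610) = 80
  i=3: min(5*4^3, 1610) = 320
  i=4: min(5*4^4, 1610) = 1280
  i=5: min(5*4^5, 1610) = 1610
  i=6: min(5*4^6, 1610) = 1610
  i=7: min(5*4^7, 1610) = 1610
  i=8: min(5*4^8, 1610) = 1610
  i=9: min(5*4^9, 1610) = 1610

Answer: 5 20 80 320 1280 1610 1610 1610 1610 1610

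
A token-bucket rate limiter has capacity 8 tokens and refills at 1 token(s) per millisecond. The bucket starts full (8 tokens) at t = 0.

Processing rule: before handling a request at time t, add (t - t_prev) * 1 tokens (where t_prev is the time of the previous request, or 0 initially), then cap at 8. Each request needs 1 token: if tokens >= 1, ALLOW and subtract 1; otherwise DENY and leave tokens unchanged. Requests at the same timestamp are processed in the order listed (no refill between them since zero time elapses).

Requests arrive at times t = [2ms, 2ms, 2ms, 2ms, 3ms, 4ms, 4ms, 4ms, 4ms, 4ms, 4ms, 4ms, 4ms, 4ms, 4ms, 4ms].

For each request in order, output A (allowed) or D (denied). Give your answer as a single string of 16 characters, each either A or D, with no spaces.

Simulating step by step:
  req#1 t=2ms: ALLOW
  req#2 t=2ms: ALLOW
  req#3 t=2ms: ALLOW
  req#4 t=2ms: ALLOW
  req#5 t=3ms: ALLOW
  req#6 t=4ms: ALLOW
  req#7 t=4ms: ALLOW
  req#8 t=4ms: ALLOW
  req#9 t=4ms: ALLOW
  req#10 t=4ms: ALLOW
  req#11 t=4ms: DENY
  req#12 t=4ms: DENY
  req#13 t=4ms: DENY
  req#14 t=4ms: DENY
  req#15 t=4ms: DENY
  req#16 t=4ms: DENY

Answer: AAAAAAAAAADDDDDD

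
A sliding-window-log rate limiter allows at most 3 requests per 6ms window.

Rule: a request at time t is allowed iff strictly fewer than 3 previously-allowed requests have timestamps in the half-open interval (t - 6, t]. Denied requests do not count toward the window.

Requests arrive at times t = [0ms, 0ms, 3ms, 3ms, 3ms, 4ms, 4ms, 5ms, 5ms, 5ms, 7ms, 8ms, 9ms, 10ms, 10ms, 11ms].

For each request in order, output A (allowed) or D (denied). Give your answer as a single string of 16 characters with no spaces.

Tracking allowed requests in the window:
  req#1 t=0ms: ALLOW
  req#2 t=0ms: ALLOW
  req#3 t=3ms: ALLOW
  req#4 t=3ms: DENY
  req#5 t=3ms: DENY
  req#6 t=4ms: DENY
  req#7 t=4ms: DENY
  req#8 t=5ms: DENY
  req#9 t=5ms: DENY
  req#10 t=5ms: DENY
  req#11 t=7ms: ALLOW
  req#12 t=8ms: ALLOW
  req#13 t=9ms: ALLOW
  req#14 t=10ms: DENY
  req#15 t=10ms: DENY
  req#16 t=11ms: DENY

Answer: AAADDDDDDDAAADDD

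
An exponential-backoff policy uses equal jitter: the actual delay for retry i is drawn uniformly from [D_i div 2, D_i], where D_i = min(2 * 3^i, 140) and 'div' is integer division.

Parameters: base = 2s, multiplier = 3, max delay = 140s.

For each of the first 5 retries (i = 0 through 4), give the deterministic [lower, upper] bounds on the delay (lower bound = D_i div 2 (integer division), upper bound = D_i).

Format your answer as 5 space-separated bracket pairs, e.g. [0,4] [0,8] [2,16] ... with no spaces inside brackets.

Answer: [1,2] [3,6] [9,18] [27,54] [70,140]

Derivation:
Computing bounds per retry:
  i=0: D_i=min(2*3^0,140)=2, bounds=[1,2]
  i=1: D_i=min(2*3^1,140)=6, bounds=[3,6]
  i=2: D_i=min(2*3^2,140)=18, bounds=[9,18]
  i=3: D_i=min(2*3^3,140)=54, bounds=[27,54]
  i=4: D_i=min(2*3^4,140)=140, bounds=[70,140]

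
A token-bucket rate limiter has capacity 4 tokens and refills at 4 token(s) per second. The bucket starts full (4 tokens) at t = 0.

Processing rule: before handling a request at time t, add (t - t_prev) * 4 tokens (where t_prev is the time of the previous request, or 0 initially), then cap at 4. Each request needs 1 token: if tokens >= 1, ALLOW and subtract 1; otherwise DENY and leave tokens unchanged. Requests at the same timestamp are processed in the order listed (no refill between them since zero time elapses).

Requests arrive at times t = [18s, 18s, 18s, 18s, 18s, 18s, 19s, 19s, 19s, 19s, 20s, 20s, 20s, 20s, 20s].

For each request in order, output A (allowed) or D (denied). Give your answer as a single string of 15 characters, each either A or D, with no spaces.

Answer: AAAADDAAAAAAAAD

Derivation:
Simulating step by step:
  req#1 t=18s: ALLOW
  req#2 t=18s: ALLOW
  req#3 t=18s: ALLOW
  req#4 t=18s: ALLOW
  req#5 t=18s: DENY
  req#6 t=18s: DENY
  req#7 t=19s: ALLOW
  req#8 t=19s: ALLOW
  req#9 t=19s: ALLOW
  req#10 t=19s: ALLOW
  req#11 t=20s: ALLOW
  req#12 t=20s: ALLOW
  req#13 t=20s: ALLOW
  req#14 t=20s: ALLOW
  req#15 t=20s: DENY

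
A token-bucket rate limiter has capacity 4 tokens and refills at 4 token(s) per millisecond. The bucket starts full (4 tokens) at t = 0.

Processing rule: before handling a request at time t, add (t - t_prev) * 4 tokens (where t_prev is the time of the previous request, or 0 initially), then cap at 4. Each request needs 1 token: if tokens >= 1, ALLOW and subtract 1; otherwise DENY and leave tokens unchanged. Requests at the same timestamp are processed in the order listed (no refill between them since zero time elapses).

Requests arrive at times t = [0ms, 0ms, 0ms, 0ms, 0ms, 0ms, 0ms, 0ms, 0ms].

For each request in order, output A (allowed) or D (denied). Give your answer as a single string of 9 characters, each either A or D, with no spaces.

Answer: AAAADDDDD

Derivation:
Simulating step by step:
  req#1 t=0ms: ALLOW
  req#2 t=0ms: ALLOW
  req#3 t=0ms: ALLOW
  req#4 t=0ms: ALLOW
  req#5 t=0ms: DENY
  req#6 t=0ms: DENY
  req#7 t=0ms: DENY
  req#8 t=0ms: DENY
  req#9 t=0ms: DENY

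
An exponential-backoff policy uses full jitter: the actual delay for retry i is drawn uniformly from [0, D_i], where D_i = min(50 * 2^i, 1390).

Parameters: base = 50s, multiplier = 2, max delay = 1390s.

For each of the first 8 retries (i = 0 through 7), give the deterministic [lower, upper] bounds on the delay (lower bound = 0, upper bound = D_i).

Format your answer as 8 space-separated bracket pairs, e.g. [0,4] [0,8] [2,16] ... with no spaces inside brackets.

Computing bounds per retry:
  i=0: D_i=min(50*2^0,1390)=50, bounds=[0,50]
  i=1: D_i=min(50*2^1,1390)=100, bounds=[0,100]
  i=2: D_i=min(50*2^2,1390)=200, bounds=[0,200]
  i=3: D_i=min(50*2^3,1390)=400, bounds=[0,400]
  i=4: D_i=min(50*2^4,1390)=800, bounds=[0,800]
  i=5: D_i=min(50*2^5,1390)=1390, bounds=[0,1390]
  i=6: D_i=min(50*2^6,1390)=1390, bounds=[0,1390]
  i=7: D_i=min(50*2^7,1390)=1390, bounds=[0,1390]

Answer: [0,50] [0,100] [0,200] [0,400] [0,800] [0,1390] [0,1390] [0,1390]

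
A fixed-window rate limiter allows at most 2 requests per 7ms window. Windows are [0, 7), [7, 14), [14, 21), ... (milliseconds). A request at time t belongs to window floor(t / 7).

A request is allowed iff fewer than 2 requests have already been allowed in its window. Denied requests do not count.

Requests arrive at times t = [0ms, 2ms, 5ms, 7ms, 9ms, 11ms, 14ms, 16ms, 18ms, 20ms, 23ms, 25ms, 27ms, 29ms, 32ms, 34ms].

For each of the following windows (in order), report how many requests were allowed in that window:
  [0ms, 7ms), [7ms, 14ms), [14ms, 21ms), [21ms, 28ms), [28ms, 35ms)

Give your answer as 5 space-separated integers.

Processing requests:
  req#1 t=0ms (window 0): ALLOW
  req#2 t=2ms (window 0): ALLOW
  req#3 t=5ms (window 0): DENY
  req#4 t=7ms (window 1): ALLOW
  req#5 t=9ms (window 1): ALLOW
  req#6 t=11ms (window 1): DENY
  req#7 t=14ms (window 2): ALLOW
  req#8 t=16ms (window 2): ALLOW
  req#9 t=18ms (window 2): DENY
  req#10 t=20ms (window 2): DENY
  req#11 t=23ms (window 3): ALLOW
  req#12 t=25ms (window 3): ALLOW
  req#13 t=27ms (window 3): DENY
  req#14 t=29ms (window 4): ALLOW
  req#15 t=32ms (window 4): ALLOW
  req#16 t=34ms (window 4): DENY

Allowed counts by window: 2 2 2 2 2

Answer: 2 2 2 2 2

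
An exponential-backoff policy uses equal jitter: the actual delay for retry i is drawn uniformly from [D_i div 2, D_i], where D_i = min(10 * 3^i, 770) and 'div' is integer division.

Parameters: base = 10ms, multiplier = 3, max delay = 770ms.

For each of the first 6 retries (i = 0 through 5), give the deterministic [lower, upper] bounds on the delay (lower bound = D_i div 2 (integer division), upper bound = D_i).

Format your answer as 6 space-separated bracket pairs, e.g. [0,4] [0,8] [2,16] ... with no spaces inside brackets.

Answer: [5,10] [15,30] [45,90] [135,270] [385,770] [385,770]

Derivation:
Computing bounds per retry:
  i=0: D_i=min(10*3^0,770)=10, bounds=[5,10]
  i=1: D_i=min(10*3^1,770)=30, bounds=[15,30]
  i=2: D_i=min(10*3^2,770)=90, bounds=[45,90]
  i=3: D_i=min(10*3^3,770)=270, bounds=[135,270]
  i=4: D_i=min(10*3^4,770)=770, bounds=[385,770]
  i=5: D_i=min(10*3^5,770)=770, bounds=[385,770]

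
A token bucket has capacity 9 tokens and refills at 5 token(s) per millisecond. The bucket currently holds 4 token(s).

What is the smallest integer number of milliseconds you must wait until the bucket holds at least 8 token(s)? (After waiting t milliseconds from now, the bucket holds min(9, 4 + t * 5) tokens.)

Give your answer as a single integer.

Answer: 1

Derivation:
Need 4 + t * 5 >= 8, so t >= 4/5.
Smallest integer t = ceil(4/5) = 1.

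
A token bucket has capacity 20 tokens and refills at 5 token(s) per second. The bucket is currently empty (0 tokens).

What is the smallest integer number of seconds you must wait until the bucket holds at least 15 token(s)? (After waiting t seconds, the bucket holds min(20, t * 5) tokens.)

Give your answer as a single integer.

Answer: 3

Derivation:
Need t * 5 >= 15, so t >= 15/5.
Smallest integer t = ceil(15/5) = 3.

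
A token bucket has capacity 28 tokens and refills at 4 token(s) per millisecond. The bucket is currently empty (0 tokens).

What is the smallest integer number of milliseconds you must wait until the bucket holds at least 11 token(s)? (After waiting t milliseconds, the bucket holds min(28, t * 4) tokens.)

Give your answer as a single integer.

Need t * 4 >= 11, so t >= 11/4.
Smallest integer t = ceil(11/4) = 3.

Answer: 3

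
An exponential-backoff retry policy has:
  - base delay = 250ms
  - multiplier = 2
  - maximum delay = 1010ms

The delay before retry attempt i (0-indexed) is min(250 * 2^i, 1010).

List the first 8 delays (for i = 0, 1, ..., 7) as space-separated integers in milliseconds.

Computing each delay:
  i=0: min(250*2^0, 1010) = 250
  i=1: min(250*2^1, 1010) = 500
  i=2: min(250*2^2, 1010) = 1000
  i=3: min(250*2^3, 1010) = 1010
  i=4: min(250*2^4, 1010) = 1010
  i=5: min(250*2^5, 1010) = 1010
  i=6: min(250*2^6, 1010) = 1010
  i=7: min(250*2^7, 1010) = 1010

Answer: 250 500 1000 1010 1010 1010 1010 1010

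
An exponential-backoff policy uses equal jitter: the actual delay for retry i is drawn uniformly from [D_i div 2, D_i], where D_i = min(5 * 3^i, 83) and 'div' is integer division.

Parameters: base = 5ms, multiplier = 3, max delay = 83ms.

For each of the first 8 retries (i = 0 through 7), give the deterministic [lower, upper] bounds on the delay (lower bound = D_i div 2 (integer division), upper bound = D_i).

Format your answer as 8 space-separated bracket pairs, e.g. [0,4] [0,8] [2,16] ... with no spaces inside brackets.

Answer: [2,5] [7,15] [22,45] [41,83] [41,83] [41,83] [41,83] [41,83]

Derivation:
Computing bounds per retry:
  i=0: D_i=min(5*3^0,83)=5, bounds=[2,5]
  i=1: D_i=min(5*3^1,83)=15, bounds=[7,15]
  i=2: D_i=min(5*3^2,83)=45, bounds=[22,45]
  i=3: D_i=min(5*3^3,83)=83, bounds=[41,83]
  i=4: D_i=min(5*3^4,83)=83, bounds=[41,83]
  i=5: D_i=min(5*3^5,83)=83, bounds=[41,83]
  i=6: D_i=min(5*3^6,83)=83, bounds=[41,83]
  i=7: D_i=min(5*3^7,83)=83, bounds=[41,83]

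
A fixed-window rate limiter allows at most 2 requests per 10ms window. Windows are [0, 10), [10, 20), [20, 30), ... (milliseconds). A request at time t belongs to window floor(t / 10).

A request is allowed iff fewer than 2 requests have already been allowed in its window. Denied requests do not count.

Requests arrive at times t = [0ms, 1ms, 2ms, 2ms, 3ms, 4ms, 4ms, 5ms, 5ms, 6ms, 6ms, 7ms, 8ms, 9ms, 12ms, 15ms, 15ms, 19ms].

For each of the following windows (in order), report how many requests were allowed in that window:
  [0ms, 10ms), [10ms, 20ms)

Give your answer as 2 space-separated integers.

Processing requests:
  req#1 t=0ms (window 0): ALLOW
  req#2 t=1ms (window 0): ALLOW
  req#3 t=2ms (window 0): DENY
  req#4 t=2ms (window 0): DENY
  req#5 t=3ms (window 0): DENY
  req#6 t=4ms (window 0): DENY
  req#7 t=4ms (window 0): DENY
  req#8 t=5ms (window 0): DENY
  req#9 t=5ms (window 0): DENY
  req#10 t=6ms (window 0): DENY
  req#11 t=6ms (window 0): DENY
  req#12 t=7ms (window 0): DENY
  req#13 t=8ms (window 0): DENY
  req#14 t=9ms (window 0): DENY
  req#15 t=12ms (window 1): ALLOW
  req#16 t=15ms (window 1): ALLOW
  req#17 t=15ms (window 1): DENY
  req#18 t=19ms (window 1): DENY

Allowed counts by window: 2 2

Answer: 2 2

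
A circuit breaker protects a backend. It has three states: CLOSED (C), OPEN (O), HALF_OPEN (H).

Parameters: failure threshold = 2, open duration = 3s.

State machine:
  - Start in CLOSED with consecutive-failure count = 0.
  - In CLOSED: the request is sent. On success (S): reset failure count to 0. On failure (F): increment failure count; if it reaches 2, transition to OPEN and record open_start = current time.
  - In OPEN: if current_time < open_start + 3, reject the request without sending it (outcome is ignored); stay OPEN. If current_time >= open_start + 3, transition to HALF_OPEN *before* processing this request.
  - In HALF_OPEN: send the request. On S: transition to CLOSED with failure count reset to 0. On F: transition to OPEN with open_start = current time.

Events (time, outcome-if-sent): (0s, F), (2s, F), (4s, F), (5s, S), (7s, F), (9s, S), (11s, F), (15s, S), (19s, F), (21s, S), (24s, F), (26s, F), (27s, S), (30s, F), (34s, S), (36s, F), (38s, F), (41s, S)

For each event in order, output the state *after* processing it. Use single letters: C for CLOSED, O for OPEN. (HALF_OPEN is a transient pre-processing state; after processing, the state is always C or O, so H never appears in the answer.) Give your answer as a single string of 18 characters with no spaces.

State after each event:
  event#1 t=0s outcome=F: state=CLOSED
  event#2 t=2s outcome=F: state=OPEN
  event#3 t=4s outcome=F: state=OPEN
  event#4 t=5s outcome=S: state=CLOSED
  event#5 t=7s outcome=F: state=CLOSED
  event#6 t=9s outcome=S: state=CLOSED
  event#7 t=11s outcome=F: state=CLOSED
  event#8 t=15s outcome=S: state=CLOSED
  event#9 t=19s outcome=F: state=CLOSED
  event#10 t=21s outcome=S: state=CLOSED
  event#11 t=24s outcome=F: state=CLOSED
  event#12 t=26s outcome=F: state=OPEN
  event#13 t=27s outcome=S: state=OPEN
  event#14 t=30s outcome=F: state=OPEN
  event#15 t=34s outcome=S: state=CLOSED
  event#16 t=36s outcome=F: state=CLOSED
  event#17 t=38s outcome=F: state=OPEN
  event#18 t=41s outcome=S: state=CLOSED

Answer: COOCCCCCCCCOOOCCOC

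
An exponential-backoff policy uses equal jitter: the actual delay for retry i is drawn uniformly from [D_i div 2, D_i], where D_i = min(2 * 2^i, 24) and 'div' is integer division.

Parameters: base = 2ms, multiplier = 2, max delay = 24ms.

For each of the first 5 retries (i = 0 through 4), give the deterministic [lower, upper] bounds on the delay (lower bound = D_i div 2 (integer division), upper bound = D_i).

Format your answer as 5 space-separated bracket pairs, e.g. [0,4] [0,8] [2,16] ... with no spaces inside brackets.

Computing bounds per retry:
  i=0: D_i=min(2*2^0,24)=2, bounds=[1,2]
  i=1: D_i=min(2*2^1,24)=4, bounds=[2,4]
  i=2: D_i=min(2*2^2,24)=8, bounds=[4,8]
  i=3: D_i=min(2*2^3,24)=16, bounds=[8,16]
  i=4: D_i=min(2*2^4,24)=24, bounds=[12,24]

Answer: [1,2] [2,4] [4,8] [8,16] [12,24]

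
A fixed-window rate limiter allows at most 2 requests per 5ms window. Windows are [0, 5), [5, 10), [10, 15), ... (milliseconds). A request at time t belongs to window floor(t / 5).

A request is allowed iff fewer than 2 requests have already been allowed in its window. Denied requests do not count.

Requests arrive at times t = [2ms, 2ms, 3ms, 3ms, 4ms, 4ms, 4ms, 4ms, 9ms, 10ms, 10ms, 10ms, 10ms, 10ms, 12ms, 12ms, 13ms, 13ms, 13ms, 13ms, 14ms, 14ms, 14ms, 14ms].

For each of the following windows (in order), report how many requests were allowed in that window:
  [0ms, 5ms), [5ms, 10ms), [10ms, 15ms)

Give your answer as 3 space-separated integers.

Answer: 2 1 2

Derivation:
Processing requests:
  req#1 t=2ms (window 0): ALLOW
  req#2 t=2ms (window 0): ALLOW
  req#3 t=3ms (window 0): DENY
  req#4 t=3ms (window 0): DENY
  req#5 t=4ms (window 0): DENY
  req#6 t=4ms (window 0): DENY
  req#7 t=4ms (window 0): DENY
  req#8 t=4ms (window 0): DENY
  req#9 t=9ms (window 1): ALLOW
  req#10 t=10ms (window 2): ALLOW
  req#11 t=10ms (window 2): ALLOW
  req#12 t=10ms (window 2): DENY
  req#13 t=10ms (window 2): DENY
  req#14 t=10ms (window 2): DENY
  req#15 t=12ms (window 2): DENY
  req#16 t=12ms (window 2): DENY
  req#17 t=13ms (window 2): DENY
  req#18 t=13ms (window 2): DENY
  req#19 t=13ms (window 2): DENY
  req#20 t=13ms (window 2): DENY
  req#21 t=14ms (window 2): DENY
  req#22 t=14ms (window 2): DENY
  req#23 t=14ms (window 2): DENY
  req#24 t=14ms (window 2): DENY

Allowed counts by window: 2 1 2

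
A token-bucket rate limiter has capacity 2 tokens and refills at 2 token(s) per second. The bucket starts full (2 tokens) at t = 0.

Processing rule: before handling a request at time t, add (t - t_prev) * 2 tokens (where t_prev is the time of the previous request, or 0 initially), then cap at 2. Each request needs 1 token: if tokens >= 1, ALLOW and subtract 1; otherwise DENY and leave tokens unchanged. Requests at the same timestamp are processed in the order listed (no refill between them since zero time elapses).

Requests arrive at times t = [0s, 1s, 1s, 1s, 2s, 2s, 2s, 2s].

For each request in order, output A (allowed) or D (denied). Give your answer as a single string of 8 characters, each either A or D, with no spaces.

Simulating step by step:
  req#1 t=0s: ALLOW
  req#2 t=1s: ALLOW
  req#3 t=1s: ALLOW
  req#4 t=1s: DENY
  req#5 t=2s: ALLOW
  req#6 t=2s: ALLOW
  req#7 t=2s: DENY
  req#8 t=2s: DENY

Answer: AAADAADD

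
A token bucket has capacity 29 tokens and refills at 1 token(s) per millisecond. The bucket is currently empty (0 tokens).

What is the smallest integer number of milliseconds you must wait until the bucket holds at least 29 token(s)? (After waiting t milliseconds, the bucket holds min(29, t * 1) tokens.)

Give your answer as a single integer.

Answer: 29

Derivation:
Need t * 1 >= 29, so t >= 29/1.
Smallest integer t = ceil(29/1) = 29.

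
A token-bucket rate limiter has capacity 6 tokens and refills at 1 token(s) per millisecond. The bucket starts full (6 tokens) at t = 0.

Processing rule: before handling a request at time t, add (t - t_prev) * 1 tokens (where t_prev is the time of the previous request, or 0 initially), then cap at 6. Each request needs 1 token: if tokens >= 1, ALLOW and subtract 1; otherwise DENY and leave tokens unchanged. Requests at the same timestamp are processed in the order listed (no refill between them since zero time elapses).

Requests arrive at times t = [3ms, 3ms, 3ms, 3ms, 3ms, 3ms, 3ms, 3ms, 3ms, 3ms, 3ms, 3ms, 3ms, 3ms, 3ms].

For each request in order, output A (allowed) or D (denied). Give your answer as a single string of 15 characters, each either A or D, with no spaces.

Simulating step by step:
  req#1 t=3ms: ALLOW
  req#2 t=3ms: ALLOW
  req#3 t=3ms: ALLOW
  req#4 t=3ms: ALLOW
  req#5 t=3ms: ALLOW
  req#6 t=3ms: ALLOW
  req#7 t=3ms: DENY
  req#8 t=3ms: DENY
  req#9 t=3ms: DENY
  req#10 t=3ms: DENY
  req#11 t=3ms: DENY
  req#12 t=3ms: DENY
  req#13 t=3ms: DENY
  req#14 t=3ms: DENY
  req#15 t=3ms: DENY

Answer: AAAAAADDDDDDDDD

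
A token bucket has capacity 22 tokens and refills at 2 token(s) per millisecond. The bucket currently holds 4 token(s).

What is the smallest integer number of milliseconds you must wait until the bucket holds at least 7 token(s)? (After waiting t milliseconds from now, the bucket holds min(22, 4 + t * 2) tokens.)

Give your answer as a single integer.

Answer: 2

Derivation:
Need 4 + t * 2 >= 7, so t >= 3/2.
Smallest integer t = ceil(3/2) = 2.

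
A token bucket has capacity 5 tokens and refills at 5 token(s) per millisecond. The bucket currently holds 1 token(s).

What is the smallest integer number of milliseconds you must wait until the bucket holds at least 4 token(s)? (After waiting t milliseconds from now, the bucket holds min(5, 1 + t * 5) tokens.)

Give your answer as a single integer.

Need 1 + t * 5 >= 4, so t >= 3/5.
Smallest integer t = ceil(3/5) = 1.

Answer: 1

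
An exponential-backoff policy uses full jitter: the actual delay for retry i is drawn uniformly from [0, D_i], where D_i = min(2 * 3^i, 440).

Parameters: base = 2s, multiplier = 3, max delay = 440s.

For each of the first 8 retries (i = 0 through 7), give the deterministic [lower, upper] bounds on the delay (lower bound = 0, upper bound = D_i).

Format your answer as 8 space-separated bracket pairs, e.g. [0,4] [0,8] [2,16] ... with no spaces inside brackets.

Computing bounds per retry:
  i=0: D_i=min(2*3^0,440)=2, bounds=[0,2]
  i=1: D_i=min(2*3^1,440)=6, bounds=[0,6]
  i=2: D_i=min(2*3^2,440)=18, bounds=[0,18]
  i=3: D_i=min(2*3^3,440)=54, bounds=[0,54]
  i=4: D_i=min(2*3^4,440)=162, bounds=[0,162]
  i=5: D_i=min(2*3^5,440)=440, bounds=[0,440]
  i=6: D_i=min(2*3^6,440)=440, bounds=[0,440]
  i=7: D_i=min(2*3^7,440)=440, bounds=[0,440]

Answer: [0,2] [0,6] [0,18] [0,54] [0,162] [0,440] [0,440] [0,440]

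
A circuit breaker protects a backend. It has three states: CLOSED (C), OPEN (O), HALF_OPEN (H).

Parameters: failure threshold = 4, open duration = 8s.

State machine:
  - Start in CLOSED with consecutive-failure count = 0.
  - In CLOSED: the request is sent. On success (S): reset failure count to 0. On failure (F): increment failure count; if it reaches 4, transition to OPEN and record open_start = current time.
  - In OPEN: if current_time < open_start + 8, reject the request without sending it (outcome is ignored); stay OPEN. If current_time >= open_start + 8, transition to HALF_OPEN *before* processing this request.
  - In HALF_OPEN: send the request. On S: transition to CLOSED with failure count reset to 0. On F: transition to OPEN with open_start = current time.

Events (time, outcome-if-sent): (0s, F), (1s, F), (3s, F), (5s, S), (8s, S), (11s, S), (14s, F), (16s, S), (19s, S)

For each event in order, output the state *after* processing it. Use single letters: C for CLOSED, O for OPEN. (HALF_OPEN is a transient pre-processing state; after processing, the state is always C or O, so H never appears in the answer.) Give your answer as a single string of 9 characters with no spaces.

State after each event:
  event#1 t=0s outcome=F: state=CLOSED
  event#2 t=1s outcome=F: state=CLOSED
  event#3 t=3s outcome=F: state=CLOSED
  event#4 t=5s outcome=S: state=CLOSED
  event#5 t=8s outcome=S: state=CLOSED
  event#6 t=11s outcome=S: state=CLOSED
  event#7 t=14s outcome=F: state=CLOSED
  event#8 t=16s outcome=S: state=CLOSED
  event#9 t=19s outcome=S: state=CLOSED

Answer: CCCCCCCCC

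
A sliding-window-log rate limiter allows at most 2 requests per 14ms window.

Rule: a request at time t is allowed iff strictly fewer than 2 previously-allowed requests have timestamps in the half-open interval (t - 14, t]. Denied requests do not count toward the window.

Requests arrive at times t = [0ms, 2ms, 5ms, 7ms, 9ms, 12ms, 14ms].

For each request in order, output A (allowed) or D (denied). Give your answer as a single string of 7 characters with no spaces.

Tracking allowed requests in the window:
  req#1 t=0ms: ALLOW
  req#2 t=2ms: ALLOW
  req#3 t=5ms: DENY
  req#4 t=7ms: DENY
  req#5 t=9ms: DENY
  req#6 t=12ms: DENY
  req#7 t=14ms: ALLOW

Answer: AADDDDA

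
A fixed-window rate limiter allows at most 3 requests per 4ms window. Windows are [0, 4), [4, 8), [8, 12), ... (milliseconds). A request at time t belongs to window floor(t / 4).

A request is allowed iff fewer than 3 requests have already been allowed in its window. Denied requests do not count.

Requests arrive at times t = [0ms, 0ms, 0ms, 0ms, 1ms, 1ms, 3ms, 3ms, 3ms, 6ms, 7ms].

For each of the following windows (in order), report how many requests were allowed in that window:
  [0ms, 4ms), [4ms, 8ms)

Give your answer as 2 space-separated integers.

Answer: 3 2

Derivation:
Processing requests:
  req#1 t=0ms (window 0): ALLOW
  req#2 t=0ms (window 0): ALLOW
  req#3 t=0ms (window 0): ALLOW
  req#4 t=0ms (window 0): DENY
  req#5 t=1ms (window 0): DENY
  req#6 t=1ms (window 0): DENY
  req#7 t=3ms (window 0): DENY
  req#8 t=3ms (window 0): DENY
  req#9 t=3ms (window 0): DENY
  req#10 t=6ms (window 1): ALLOW
  req#11 t=7ms (window 1): ALLOW

Allowed counts by window: 3 2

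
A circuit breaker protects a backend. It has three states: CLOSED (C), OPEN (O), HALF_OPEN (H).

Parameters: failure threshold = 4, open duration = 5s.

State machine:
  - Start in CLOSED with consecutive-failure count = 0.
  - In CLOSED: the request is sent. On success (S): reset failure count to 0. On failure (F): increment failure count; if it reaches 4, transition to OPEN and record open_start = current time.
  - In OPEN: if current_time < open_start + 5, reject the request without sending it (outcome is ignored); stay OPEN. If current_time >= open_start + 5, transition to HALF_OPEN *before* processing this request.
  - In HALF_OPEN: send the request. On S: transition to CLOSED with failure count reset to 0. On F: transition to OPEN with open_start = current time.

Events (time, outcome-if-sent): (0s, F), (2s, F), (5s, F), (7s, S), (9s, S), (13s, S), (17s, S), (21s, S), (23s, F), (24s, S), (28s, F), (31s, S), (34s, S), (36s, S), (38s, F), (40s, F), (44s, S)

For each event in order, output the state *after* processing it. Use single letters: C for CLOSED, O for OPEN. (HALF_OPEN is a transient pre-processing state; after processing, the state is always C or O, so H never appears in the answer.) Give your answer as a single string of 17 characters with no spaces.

Answer: CCCCCCCCCCCCCCCCC

Derivation:
State after each event:
  event#1 t=0s outcome=F: state=CLOSED
  event#2 t=2s outcome=F: state=CLOSED
  event#3 t=5s outcome=F: state=CLOSED
  event#4 t=7s outcome=S: state=CLOSED
  event#5 t=9s outcome=S: state=CLOSED
  event#6 t=13s outcome=S: state=CLOSED
  event#7 t=17s outcome=S: state=CLOSED
  event#8 t=21s outcome=S: state=CLOSED
  event#9 t=23s outcome=F: state=CLOSED
  event#10 t=24s outcome=S: state=CLOSED
  event#11 t=28s outcome=F: state=CLOSED
  event#12 t=31s outcome=S: state=CLOSED
  event#13 t=34s outcome=S: state=CLOSED
  event#14 t=36s outcome=S: state=CLOSED
  event#15 t=38s outcome=F: state=CLOSED
  event#16 t=40s outcome=F: state=CLOSED
  event#17 t=44s outcome=S: state=CLOSED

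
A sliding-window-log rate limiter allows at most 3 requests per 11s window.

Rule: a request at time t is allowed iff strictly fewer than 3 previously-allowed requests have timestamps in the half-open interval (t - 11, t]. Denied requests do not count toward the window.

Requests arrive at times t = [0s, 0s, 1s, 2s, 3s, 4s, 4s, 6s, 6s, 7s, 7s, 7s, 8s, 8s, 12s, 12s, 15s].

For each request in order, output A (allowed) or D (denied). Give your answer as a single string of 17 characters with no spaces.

Answer: AAADDDDDDDDDDDAAA

Derivation:
Tracking allowed requests in the window:
  req#1 t=0s: ALLOW
  req#2 t=0s: ALLOW
  req#3 t=1s: ALLOW
  req#4 t=2s: DENY
  req#5 t=3s: DENY
  req#6 t=4s: DENY
  req#7 t=4s: DENY
  req#8 t=6s: DENY
  req#9 t=6s: DENY
  req#10 t=7s: DENY
  req#11 t=7s: DENY
  req#12 t=7s: DENY
  req#13 t=8s: DENY
  req#14 t=8s: DENY
  req#15 t=12s: ALLOW
  req#16 t=12s: ALLOW
  req#17 t=15s: ALLOW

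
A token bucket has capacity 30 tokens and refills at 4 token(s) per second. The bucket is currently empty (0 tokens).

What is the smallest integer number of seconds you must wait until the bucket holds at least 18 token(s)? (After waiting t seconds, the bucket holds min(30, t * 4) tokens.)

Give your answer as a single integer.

Need t * 4 >= 18, so t >= 18/4.
Smallest integer t = ceil(18/4) = 5.

Answer: 5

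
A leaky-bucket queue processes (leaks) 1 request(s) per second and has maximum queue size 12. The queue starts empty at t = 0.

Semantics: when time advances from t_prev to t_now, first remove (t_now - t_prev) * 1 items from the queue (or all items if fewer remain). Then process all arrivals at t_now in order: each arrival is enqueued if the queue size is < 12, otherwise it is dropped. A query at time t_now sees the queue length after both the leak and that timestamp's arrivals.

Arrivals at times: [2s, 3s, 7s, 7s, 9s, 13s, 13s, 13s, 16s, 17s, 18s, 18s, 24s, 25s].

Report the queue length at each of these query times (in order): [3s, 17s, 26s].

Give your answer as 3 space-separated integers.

Answer: 1 1 0

Derivation:
Queue lengths at query times:
  query t=3s: backlog = 1
  query t=17s: backlog = 1
  query t=26s: backlog = 0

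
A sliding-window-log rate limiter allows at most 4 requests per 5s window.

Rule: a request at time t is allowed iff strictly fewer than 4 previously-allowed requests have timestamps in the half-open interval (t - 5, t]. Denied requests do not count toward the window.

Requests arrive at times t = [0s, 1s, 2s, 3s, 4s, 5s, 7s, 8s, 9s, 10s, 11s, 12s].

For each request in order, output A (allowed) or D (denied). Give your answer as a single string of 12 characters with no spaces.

Tracking allowed requests in the window:
  req#1 t=0s: ALLOW
  req#2 t=1s: ALLOW
  req#3 t=2s: ALLOW
  req#4 t=3s: ALLOW
  req#5 t=4s: DENY
  req#6 t=5s: ALLOW
  req#7 t=7s: ALLOW
  req#8 t=8s: ALLOW
  req#9 t=9s: ALLOW
  req#10 t=10s: ALLOW
  req#11 t=11s: DENY
  req#12 t=12s: ALLOW

Answer: AAAADAAAAADA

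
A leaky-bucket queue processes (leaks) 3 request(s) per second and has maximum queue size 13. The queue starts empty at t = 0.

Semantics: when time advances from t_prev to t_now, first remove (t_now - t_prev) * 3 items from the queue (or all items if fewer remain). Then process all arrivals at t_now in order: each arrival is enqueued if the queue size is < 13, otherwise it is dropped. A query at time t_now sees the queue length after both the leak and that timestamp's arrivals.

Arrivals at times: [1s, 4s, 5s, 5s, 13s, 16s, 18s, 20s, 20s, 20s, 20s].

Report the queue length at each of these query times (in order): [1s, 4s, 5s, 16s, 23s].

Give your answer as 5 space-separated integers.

Answer: 1 1 2 1 0

Derivation:
Queue lengths at query times:
  query t=1s: backlog = 1
  query t=4s: backlog = 1
  query t=5s: backlog = 2
  query t=16s: backlog = 1
  query t=23s: backlog = 0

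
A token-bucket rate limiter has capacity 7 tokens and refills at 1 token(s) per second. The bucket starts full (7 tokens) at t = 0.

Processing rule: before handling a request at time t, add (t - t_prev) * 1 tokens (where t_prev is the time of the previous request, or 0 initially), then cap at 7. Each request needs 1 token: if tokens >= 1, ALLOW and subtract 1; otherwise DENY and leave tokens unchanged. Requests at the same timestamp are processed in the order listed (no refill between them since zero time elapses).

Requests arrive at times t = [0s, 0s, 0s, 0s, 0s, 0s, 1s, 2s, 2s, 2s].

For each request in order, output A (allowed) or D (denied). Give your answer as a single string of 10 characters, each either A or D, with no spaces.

Answer: AAAAAAAAAD

Derivation:
Simulating step by step:
  req#1 t=0s: ALLOW
  req#2 t=0s: ALLOW
  req#3 t=0s: ALLOW
  req#4 t=0s: ALLOW
  req#5 t=0s: ALLOW
  req#6 t=0s: ALLOW
  req#7 t=1s: ALLOW
  req#8 t=2s: ALLOW
  req#9 t=2s: ALLOW
  req#10 t=2s: DENY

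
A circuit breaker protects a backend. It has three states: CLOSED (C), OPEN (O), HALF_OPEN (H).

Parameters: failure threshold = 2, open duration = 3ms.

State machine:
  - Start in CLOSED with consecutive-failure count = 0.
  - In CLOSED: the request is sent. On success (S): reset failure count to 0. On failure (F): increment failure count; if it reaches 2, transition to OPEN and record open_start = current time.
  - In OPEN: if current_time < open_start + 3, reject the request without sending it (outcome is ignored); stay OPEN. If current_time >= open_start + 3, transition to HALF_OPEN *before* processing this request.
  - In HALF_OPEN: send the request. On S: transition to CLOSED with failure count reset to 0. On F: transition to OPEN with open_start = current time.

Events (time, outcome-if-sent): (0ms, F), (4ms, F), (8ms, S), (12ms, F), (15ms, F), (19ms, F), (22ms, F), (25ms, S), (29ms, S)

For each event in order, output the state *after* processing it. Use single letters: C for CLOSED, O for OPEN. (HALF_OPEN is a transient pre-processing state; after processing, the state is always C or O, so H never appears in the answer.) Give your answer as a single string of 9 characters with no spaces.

Answer: COCCOOOCC

Derivation:
State after each event:
  event#1 t=0ms outcome=F: state=CLOSED
  event#2 t=4ms outcome=F: state=OPEN
  event#3 t=8ms outcome=S: state=CLOSED
  event#4 t=12ms outcome=F: state=CLOSED
  event#5 t=15ms outcome=F: state=OPEN
  event#6 t=19ms outcome=F: state=OPEN
  event#7 t=22ms outcome=F: state=OPEN
  event#8 t=25ms outcome=S: state=CLOSED
  event#9 t=29ms outcome=S: state=CLOSED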